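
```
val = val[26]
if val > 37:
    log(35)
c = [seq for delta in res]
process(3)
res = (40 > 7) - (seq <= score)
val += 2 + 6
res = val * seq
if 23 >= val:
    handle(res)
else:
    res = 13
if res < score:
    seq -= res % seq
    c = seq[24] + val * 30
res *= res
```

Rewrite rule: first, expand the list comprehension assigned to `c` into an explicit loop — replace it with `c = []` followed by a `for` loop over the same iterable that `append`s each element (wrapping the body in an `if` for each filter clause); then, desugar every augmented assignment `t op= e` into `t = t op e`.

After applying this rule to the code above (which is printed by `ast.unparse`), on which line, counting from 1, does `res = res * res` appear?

Transformed code:
val = val[26]
if val > 37:
    log(35)
c = []
for delta in res:
    c.append(seq)
process(3)
res = (40 > 7) - (seq <= score)
val = val + (2 + 6)
res = val * seq
if 23 >= val:
    handle(res)
else:
    res = 13
if res < score:
    seq = seq - res % seq
    c = seq[24] + val * 30
res = res * res

18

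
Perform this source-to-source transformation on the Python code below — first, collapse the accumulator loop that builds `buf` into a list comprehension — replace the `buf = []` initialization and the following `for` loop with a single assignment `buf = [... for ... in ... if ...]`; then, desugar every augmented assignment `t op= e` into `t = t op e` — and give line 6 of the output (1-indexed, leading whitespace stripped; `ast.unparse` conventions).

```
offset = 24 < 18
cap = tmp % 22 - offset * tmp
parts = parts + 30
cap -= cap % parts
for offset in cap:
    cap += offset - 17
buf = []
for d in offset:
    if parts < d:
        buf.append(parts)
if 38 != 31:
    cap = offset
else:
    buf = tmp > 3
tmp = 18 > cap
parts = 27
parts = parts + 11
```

Transformed code:
offset = 24 < 18
cap = tmp % 22 - offset * tmp
parts = parts + 30
cap = cap - cap % parts
for offset in cap:
    cap = cap + (offset - 17)
buf = [parts for d in offset if parts < d]
if 38 != 31:
    cap = offset
else:
    buf = tmp > 3
tmp = 18 > cap
parts = 27
parts = parts + 11

cap = cap + (offset - 17)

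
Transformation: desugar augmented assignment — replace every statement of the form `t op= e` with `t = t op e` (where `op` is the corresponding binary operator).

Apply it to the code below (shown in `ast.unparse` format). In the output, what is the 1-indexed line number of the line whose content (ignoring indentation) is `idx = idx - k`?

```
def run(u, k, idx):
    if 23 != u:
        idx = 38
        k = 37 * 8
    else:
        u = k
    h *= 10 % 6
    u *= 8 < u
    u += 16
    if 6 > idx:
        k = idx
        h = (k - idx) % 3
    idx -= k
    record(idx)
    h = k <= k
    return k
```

Transformed code:
def run(u, k, idx):
    if 23 != u:
        idx = 38
        k = 37 * 8
    else:
        u = k
    h = h * (10 % 6)
    u = u * (8 < u)
    u = u + 16
    if 6 > idx:
        k = idx
        h = (k - idx) % 3
    idx = idx - k
    record(idx)
    h = k <= k
    return k

13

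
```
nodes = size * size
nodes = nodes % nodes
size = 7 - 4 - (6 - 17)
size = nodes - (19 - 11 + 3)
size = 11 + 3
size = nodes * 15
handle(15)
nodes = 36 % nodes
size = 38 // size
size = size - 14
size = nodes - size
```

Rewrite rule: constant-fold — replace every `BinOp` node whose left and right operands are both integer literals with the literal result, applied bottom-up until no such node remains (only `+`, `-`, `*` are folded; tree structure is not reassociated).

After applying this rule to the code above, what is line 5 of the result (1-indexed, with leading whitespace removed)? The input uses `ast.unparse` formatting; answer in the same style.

size = 14

Transformed code:
nodes = size * size
nodes = nodes % nodes
size = 14
size = nodes - 11
size = 14
size = nodes * 15
handle(15)
nodes = 36 % nodes
size = 38 // size
size = size - 14
size = nodes - size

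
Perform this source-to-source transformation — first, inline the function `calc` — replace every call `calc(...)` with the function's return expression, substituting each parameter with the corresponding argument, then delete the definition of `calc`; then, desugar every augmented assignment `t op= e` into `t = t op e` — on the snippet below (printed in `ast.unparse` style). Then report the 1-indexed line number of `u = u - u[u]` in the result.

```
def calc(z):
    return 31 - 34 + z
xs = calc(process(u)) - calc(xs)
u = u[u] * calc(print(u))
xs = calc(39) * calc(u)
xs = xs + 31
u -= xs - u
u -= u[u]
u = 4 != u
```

6

Transformed code:
xs = 31 - 34 + process(u) - (31 - 34 + xs)
u = u[u] * (31 - 34 + print(u))
xs = (31 - 34 + 39) * (31 - 34 + u)
xs = xs + 31
u = u - (xs - u)
u = u - u[u]
u = 4 != u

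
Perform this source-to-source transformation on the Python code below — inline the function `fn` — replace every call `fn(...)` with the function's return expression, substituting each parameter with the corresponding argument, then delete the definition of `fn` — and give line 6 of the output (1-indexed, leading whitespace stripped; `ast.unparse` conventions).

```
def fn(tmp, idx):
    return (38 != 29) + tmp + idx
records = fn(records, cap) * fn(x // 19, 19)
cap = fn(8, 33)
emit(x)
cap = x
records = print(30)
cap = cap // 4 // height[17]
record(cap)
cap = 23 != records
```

cap = cap // 4 // height[17]

Transformed code:
records = ((38 != 29) + records + cap) * ((38 != 29) + x // 19 + 19)
cap = (38 != 29) + 8 + 33
emit(x)
cap = x
records = print(30)
cap = cap // 4 // height[17]
record(cap)
cap = 23 != records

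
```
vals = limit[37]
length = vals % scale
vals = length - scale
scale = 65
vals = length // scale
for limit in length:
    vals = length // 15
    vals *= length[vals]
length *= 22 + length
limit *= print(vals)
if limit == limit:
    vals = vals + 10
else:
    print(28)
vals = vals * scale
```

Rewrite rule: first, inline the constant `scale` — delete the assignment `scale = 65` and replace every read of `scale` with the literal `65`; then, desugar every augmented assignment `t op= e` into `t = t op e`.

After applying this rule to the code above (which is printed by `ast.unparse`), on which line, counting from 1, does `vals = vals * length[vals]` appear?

Transformed code:
vals = limit[37]
length = vals % 65
vals = length - 65
vals = length // 65
for limit in length:
    vals = length // 15
    vals = vals * length[vals]
length = length * (22 + length)
limit = limit * print(vals)
if limit == limit:
    vals = vals + 10
else:
    print(28)
vals = vals * 65

7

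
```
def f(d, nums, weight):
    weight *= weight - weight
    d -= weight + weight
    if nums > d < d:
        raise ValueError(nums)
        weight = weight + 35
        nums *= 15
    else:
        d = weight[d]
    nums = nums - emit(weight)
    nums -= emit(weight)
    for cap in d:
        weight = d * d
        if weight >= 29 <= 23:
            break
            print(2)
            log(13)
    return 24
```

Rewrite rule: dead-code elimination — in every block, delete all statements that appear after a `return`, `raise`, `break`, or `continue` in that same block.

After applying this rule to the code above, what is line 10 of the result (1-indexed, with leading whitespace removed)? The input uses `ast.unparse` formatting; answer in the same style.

Transformed code:
def f(d, nums, weight):
    weight *= weight - weight
    d -= weight + weight
    if nums > d < d:
        raise ValueError(nums)
    else:
        d = weight[d]
    nums = nums - emit(weight)
    nums -= emit(weight)
    for cap in d:
        weight = d * d
        if weight >= 29 <= 23:
            break
    return 24

for cap in d:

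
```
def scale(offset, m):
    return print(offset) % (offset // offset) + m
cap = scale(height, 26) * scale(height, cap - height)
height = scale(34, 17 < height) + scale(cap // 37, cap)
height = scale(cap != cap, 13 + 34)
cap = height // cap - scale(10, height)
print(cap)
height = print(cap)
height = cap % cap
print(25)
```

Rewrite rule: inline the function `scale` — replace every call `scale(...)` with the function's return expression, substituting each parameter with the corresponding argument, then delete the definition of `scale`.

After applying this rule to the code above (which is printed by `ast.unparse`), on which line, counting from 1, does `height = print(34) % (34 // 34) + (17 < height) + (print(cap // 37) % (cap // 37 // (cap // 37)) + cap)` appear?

2

Transformed code:
cap = (print(height) % (height // height) + 26) * (print(height) % (height // height) + (cap - height))
height = print(34) % (34 // 34) + (17 < height) + (print(cap // 37) % (cap // 37 // (cap // 37)) + cap)
height = print(cap != cap) % ((cap != cap) // (cap != cap)) + (13 + 34)
cap = height // cap - (print(10) % (10 // 10) + height)
print(cap)
height = print(cap)
height = cap % cap
print(25)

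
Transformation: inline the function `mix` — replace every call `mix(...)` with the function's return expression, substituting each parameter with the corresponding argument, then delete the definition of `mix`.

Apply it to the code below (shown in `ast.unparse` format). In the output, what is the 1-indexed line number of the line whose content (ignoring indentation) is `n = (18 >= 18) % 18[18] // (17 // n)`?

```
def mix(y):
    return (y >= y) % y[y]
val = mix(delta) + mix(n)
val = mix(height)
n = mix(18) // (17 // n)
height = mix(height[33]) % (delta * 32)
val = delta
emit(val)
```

Transformed code:
val = (delta >= delta) % delta[delta] + (n >= n) % n[n]
val = (height >= height) % height[height]
n = (18 >= 18) % 18[18] // (17 // n)
height = (height[33] >= height[33]) % height[33][height[33]] % (delta * 32)
val = delta
emit(val)

3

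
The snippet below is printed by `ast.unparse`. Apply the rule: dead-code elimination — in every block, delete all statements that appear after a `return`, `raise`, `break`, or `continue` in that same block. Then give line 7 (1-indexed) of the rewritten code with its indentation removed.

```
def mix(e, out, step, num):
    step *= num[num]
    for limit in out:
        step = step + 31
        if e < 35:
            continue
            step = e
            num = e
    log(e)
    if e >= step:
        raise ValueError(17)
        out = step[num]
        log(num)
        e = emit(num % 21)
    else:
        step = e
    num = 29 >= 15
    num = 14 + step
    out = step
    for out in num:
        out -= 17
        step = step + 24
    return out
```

log(e)

Transformed code:
def mix(e, out, step, num):
    step *= num[num]
    for limit in out:
        step = step + 31
        if e < 35:
            continue
    log(e)
    if e >= step:
        raise ValueError(17)
    else:
        step = e
    num = 29 >= 15
    num = 14 + step
    out = step
    for out in num:
        out -= 17
        step = step + 24
    return out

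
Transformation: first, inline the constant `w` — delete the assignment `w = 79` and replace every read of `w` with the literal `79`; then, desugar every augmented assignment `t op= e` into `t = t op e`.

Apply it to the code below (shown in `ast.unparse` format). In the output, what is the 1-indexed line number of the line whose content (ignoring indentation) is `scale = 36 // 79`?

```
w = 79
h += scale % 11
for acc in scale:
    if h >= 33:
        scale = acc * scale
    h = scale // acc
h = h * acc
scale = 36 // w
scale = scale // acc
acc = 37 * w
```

7

Transformed code:
h = h + scale % 11
for acc in scale:
    if h >= 33:
        scale = acc * scale
    h = scale // acc
h = h * acc
scale = 36 // 79
scale = scale // acc
acc = 37 * 79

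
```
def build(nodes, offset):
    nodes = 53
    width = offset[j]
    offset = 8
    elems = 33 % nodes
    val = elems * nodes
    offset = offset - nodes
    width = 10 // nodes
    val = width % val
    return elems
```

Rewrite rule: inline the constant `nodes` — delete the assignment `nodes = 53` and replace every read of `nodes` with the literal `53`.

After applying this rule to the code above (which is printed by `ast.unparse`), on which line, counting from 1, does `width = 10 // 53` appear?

Transformed code:
def build(nodes, offset):
    width = offset[j]
    offset = 8
    elems = 33 % 53
    val = elems * 53
    offset = offset - 53
    width = 10 // 53
    val = width % val
    return elems

7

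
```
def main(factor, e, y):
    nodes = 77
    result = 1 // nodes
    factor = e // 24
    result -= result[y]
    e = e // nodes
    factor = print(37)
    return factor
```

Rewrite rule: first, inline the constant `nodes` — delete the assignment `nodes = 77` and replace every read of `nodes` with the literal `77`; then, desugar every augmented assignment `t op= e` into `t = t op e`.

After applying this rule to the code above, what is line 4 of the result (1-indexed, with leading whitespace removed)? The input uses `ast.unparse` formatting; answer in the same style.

Transformed code:
def main(factor, e, y):
    result = 1 // 77
    factor = e // 24
    result = result - result[y]
    e = e // 77
    factor = print(37)
    return factor

result = result - result[y]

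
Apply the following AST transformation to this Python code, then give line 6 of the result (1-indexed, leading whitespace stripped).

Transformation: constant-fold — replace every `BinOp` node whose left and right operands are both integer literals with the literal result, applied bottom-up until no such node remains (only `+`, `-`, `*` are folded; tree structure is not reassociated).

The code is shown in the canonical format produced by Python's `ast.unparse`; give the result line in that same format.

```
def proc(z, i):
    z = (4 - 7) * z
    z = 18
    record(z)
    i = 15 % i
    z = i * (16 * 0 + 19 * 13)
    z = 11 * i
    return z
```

Transformed code:
def proc(z, i):
    z = -3 * z
    z = 18
    record(z)
    i = 15 % i
    z = i * 247
    z = 11 * i
    return z

z = i * 247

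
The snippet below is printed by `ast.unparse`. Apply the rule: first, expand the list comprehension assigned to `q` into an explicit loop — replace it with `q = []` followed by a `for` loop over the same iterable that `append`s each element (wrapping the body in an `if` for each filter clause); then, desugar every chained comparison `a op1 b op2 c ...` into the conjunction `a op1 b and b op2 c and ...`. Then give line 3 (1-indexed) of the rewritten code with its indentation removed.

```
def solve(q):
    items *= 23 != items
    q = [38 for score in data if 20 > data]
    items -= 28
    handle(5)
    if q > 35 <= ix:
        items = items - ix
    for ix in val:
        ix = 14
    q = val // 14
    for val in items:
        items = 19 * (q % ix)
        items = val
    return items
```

Transformed code:
def solve(q):
    items *= 23 != items
    q = []
    for score in data:
        if 20 > data:
            q.append(38)
    items -= 28
    handle(5)
    if q > 35 and 35 <= ix:
        items = items - ix
    for ix in val:
        ix = 14
    q = val // 14
    for val in items:
        items = 19 * (q % ix)
        items = val
    return items

q = []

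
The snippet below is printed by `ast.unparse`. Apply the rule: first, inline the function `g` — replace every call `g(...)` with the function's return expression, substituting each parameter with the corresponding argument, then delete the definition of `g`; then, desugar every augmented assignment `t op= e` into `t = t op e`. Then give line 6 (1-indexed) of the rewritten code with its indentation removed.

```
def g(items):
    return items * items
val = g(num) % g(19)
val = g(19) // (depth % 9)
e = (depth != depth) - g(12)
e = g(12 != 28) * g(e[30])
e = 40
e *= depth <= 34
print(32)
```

e = e * (depth <= 34)

Transformed code:
val = num * num % (19 * 19)
val = 19 * 19 // (depth % 9)
e = (depth != depth) - 12 * 12
e = (12 != 28) * (12 != 28) * (e[30] * e[30])
e = 40
e = e * (depth <= 34)
print(32)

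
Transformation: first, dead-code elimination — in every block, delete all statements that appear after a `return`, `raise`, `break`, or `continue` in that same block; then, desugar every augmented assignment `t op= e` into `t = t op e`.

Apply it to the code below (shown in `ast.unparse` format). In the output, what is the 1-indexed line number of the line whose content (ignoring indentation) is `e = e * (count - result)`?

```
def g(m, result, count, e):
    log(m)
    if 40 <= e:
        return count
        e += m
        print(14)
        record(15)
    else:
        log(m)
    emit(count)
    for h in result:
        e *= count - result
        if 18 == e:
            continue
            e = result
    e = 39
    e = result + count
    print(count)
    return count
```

Transformed code:
def g(m, result, count, e):
    log(m)
    if 40 <= e:
        return count
    else:
        log(m)
    emit(count)
    for h in result:
        e = e * (count - result)
        if 18 == e:
            continue
    e = 39
    e = result + count
    print(count)
    return count

9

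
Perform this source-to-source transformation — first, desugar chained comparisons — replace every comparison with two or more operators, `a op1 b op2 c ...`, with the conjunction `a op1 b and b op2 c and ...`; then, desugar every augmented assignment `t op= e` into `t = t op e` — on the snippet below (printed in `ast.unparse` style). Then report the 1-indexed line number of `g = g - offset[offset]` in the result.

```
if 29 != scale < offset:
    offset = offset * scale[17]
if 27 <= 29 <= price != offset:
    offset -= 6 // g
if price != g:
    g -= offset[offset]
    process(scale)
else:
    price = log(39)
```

6

Transformed code:
if 29 != scale and scale < offset:
    offset = offset * scale[17]
if 27 <= 29 and 29 <= price and (price != offset):
    offset = offset - 6 // g
if price != g:
    g = g - offset[offset]
    process(scale)
else:
    price = log(39)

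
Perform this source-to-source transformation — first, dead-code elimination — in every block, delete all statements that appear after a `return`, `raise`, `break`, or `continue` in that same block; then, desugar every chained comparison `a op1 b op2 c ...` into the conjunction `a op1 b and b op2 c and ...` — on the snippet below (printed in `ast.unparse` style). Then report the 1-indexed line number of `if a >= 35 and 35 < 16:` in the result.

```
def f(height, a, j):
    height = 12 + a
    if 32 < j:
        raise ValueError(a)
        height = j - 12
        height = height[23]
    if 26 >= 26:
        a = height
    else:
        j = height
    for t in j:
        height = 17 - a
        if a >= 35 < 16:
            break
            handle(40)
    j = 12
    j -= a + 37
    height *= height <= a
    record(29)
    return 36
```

11

Transformed code:
def f(height, a, j):
    height = 12 + a
    if 32 < j:
        raise ValueError(a)
    if 26 >= 26:
        a = height
    else:
        j = height
    for t in j:
        height = 17 - a
        if a >= 35 and 35 < 16:
            break
    j = 12
    j -= a + 37
    height *= height <= a
    record(29)
    return 36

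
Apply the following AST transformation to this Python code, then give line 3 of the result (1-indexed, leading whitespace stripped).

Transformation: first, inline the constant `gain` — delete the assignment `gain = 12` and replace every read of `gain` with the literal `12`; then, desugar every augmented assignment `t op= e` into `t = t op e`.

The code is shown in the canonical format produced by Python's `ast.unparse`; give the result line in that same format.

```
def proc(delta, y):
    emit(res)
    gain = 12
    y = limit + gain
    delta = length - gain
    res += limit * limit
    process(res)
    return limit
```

y = limit + 12

Transformed code:
def proc(delta, y):
    emit(res)
    y = limit + 12
    delta = length - 12
    res = res + limit * limit
    process(res)
    return limit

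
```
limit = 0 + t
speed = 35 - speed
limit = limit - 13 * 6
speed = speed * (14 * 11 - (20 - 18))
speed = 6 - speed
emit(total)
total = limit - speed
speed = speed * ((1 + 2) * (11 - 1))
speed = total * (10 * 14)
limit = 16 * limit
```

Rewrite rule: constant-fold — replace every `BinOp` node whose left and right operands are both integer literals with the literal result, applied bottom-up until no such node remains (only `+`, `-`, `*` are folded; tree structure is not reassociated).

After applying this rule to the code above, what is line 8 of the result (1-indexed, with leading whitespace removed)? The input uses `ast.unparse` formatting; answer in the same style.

Transformed code:
limit = 0 + t
speed = 35 - speed
limit = limit - 78
speed = speed * 152
speed = 6 - speed
emit(total)
total = limit - speed
speed = speed * 30
speed = total * 140
limit = 16 * limit

speed = speed * 30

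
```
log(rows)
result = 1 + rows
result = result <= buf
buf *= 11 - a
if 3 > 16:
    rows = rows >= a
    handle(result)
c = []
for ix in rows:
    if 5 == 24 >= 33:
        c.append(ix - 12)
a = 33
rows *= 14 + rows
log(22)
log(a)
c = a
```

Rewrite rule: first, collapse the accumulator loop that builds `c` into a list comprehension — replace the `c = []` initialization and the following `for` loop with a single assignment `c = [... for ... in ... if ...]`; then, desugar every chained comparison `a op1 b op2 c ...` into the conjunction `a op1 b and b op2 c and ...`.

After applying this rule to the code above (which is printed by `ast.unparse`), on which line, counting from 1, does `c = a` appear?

Transformed code:
log(rows)
result = 1 + rows
result = result <= buf
buf *= 11 - a
if 3 > 16:
    rows = rows >= a
    handle(result)
c = [ix - 12 for ix in rows if 5 == 24 and 24 >= 33]
a = 33
rows *= 14 + rows
log(22)
log(a)
c = a

13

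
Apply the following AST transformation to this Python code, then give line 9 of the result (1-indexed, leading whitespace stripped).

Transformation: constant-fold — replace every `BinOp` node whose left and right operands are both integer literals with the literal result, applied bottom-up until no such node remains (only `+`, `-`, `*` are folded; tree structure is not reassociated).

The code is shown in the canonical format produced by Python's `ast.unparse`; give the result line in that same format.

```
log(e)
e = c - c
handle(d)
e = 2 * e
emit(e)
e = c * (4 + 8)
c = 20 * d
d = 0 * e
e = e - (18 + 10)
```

e = e - 28

Transformed code:
log(e)
e = c - c
handle(d)
e = 2 * e
emit(e)
e = c * 12
c = 20 * d
d = 0 * e
e = e - 28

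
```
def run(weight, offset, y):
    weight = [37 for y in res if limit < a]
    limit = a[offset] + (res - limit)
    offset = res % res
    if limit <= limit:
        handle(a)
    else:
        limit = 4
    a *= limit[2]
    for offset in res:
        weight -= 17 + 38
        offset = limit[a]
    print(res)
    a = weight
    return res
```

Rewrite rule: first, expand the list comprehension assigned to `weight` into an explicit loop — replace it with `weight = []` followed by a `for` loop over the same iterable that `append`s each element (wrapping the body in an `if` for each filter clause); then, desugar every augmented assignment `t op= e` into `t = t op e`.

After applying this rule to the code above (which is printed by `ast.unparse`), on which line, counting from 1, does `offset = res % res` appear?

7

Transformed code:
def run(weight, offset, y):
    weight = []
    for y in res:
        if limit < a:
            weight.append(37)
    limit = a[offset] + (res - limit)
    offset = res % res
    if limit <= limit:
        handle(a)
    else:
        limit = 4
    a = a * limit[2]
    for offset in res:
        weight = weight - (17 + 38)
        offset = limit[a]
    print(res)
    a = weight
    return res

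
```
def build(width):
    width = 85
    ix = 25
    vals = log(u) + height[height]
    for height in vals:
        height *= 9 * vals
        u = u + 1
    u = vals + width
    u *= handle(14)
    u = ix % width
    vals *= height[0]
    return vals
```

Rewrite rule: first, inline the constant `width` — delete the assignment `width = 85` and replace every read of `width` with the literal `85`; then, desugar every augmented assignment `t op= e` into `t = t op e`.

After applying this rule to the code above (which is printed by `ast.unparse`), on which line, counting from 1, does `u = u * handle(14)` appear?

8

Transformed code:
def build(width):
    ix = 25
    vals = log(u) + height[height]
    for height in vals:
        height = height * (9 * vals)
        u = u + 1
    u = vals + 85
    u = u * handle(14)
    u = ix % 85
    vals = vals * height[0]
    return vals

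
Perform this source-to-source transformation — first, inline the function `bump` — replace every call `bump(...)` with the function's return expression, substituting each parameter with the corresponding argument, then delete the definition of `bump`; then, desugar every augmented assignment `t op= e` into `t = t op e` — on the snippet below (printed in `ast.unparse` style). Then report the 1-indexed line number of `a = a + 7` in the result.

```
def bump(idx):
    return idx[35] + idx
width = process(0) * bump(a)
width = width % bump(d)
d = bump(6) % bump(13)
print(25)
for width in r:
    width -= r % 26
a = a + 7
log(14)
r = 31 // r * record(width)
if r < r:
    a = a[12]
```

7

Transformed code:
width = process(0) * (a[35] + a)
width = width % (d[35] + d)
d = (6[35] + 6) % (13[35] + 13)
print(25)
for width in r:
    width = width - r % 26
a = a + 7
log(14)
r = 31 // r * record(width)
if r < r:
    a = a[12]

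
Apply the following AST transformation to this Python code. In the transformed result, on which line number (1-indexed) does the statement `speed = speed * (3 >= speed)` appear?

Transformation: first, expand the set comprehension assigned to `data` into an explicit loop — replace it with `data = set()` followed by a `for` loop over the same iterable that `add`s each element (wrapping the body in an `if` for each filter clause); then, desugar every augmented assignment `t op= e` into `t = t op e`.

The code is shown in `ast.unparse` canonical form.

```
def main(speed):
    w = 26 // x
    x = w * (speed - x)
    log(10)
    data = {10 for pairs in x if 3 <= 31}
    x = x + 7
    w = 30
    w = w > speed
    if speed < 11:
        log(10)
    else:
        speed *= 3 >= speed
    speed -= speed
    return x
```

Transformed code:
def main(speed):
    w = 26 // x
    x = w * (speed - x)
    log(10)
    data = set()
    for pairs in x:
        if 3 <= 31:
            data.add(10)
    x = x + 7
    w = 30
    w = w > speed
    if speed < 11:
        log(10)
    else:
        speed = speed * (3 >= speed)
    speed = speed - speed
    return x

15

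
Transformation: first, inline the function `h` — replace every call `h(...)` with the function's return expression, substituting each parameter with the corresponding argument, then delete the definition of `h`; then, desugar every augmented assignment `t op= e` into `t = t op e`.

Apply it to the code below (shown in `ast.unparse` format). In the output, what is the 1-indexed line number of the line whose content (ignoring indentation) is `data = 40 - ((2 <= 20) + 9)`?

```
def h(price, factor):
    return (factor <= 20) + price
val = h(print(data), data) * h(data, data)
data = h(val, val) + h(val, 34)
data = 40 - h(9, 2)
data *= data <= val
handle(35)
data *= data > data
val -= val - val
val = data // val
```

Transformed code:
val = ((data <= 20) + print(data)) * ((data <= 20) + data)
data = (val <= 20) + val + ((34 <= 20) + val)
data = 40 - ((2 <= 20) + 9)
data = data * (data <= val)
handle(35)
data = data * (data > data)
val = val - (val - val)
val = data // val

3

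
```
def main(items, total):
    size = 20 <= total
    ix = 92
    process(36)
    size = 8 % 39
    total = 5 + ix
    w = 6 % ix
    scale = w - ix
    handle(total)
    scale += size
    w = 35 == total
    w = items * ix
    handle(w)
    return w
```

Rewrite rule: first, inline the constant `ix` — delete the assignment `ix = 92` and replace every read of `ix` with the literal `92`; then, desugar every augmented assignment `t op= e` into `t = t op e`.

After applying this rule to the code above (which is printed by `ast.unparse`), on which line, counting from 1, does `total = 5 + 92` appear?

5

Transformed code:
def main(items, total):
    size = 20 <= total
    process(36)
    size = 8 % 39
    total = 5 + 92
    w = 6 % 92
    scale = w - 92
    handle(total)
    scale = scale + size
    w = 35 == total
    w = items * 92
    handle(w)
    return w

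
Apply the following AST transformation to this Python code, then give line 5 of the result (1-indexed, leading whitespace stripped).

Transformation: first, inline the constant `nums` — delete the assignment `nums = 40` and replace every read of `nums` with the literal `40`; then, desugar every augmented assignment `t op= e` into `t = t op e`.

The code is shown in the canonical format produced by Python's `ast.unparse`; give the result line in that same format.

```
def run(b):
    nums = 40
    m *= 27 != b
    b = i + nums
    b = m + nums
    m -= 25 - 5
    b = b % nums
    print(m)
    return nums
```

Transformed code:
def run(b):
    m = m * (27 != b)
    b = i + 40
    b = m + 40
    m = m - (25 - 5)
    b = b % 40
    print(m)
    return 40

m = m - (25 - 5)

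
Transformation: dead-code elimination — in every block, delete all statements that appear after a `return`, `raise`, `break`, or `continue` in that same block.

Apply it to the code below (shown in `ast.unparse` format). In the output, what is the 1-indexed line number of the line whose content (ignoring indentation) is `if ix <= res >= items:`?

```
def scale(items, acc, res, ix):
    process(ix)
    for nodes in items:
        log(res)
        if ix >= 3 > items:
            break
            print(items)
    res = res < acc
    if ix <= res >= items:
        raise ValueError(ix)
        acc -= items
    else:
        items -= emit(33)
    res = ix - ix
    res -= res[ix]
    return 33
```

Transformed code:
def scale(items, acc, res, ix):
    process(ix)
    for nodes in items:
        log(res)
        if ix >= 3 > items:
            break
    res = res < acc
    if ix <= res >= items:
        raise ValueError(ix)
    else:
        items -= emit(33)
    res = ix - ix
    res -= res[ix]
    return 33

8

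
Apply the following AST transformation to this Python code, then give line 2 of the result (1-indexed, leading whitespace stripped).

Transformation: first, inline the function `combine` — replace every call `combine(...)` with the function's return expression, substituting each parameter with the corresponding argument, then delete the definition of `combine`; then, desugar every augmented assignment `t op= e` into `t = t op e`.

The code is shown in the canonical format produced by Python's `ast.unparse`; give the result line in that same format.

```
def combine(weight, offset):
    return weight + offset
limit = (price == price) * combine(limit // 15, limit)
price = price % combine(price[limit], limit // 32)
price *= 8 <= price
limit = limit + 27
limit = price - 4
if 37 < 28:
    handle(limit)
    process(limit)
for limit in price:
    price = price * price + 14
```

Transformed code:
limit = (price == price) * (limit // 15 + limit)
price = price % (price[limit] + limit // 32)
price = price * (8 <= price)
limit = limit + 27
limit = price - 4
if 37 < 28:
    handle(limit)
    process(limit)
for limit in price:
    price = price * price + 14

price = price % (price[limit] + limit // 32)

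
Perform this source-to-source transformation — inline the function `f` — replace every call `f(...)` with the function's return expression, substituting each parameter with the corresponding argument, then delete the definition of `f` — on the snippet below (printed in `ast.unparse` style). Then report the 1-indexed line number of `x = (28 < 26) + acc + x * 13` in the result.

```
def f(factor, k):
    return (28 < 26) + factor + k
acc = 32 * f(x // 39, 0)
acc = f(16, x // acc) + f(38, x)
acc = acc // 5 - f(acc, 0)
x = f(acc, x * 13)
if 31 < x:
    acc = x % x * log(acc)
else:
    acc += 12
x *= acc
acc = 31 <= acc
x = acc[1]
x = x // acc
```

4

Transformed code:
acc = 32 * ((28 < 26) + x // 39 + 0)
acc = (28 < 26) + 16 + x // acc + ((28 < 26) + 38 + x)
acc = acc // 5 - ((28 < 26) + acc + 0)
x = (28 < 26) + acc + x * 13
if 31 < x:
    acc = x % x * log(acc)
else:
    acc += 12
x *= acc
acc = 31 <= acc
x = acc[1]
x = x // acc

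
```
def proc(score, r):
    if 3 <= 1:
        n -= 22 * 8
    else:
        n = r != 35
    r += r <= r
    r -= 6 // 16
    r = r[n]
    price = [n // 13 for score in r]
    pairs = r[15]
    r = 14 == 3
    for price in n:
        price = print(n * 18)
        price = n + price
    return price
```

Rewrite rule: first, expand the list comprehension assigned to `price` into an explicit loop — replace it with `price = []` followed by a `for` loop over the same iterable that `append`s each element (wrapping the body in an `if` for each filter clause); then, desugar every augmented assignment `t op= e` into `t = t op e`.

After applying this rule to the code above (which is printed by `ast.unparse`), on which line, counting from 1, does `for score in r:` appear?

Transformed code:
def proc(score, r):
    if 3 <= 1:
        n = n - 22 * 8
    else:
        n = r != 35
    r = r + (r <= r)
    r = r - 6 // 16
    r = r[n]
    price = []
    for score in r:
        price.append(n // 13)
    pairs = r[15]
    r = 14 == 3
    for price in n:
        price = print(n * 18)
        price = n + price
    return price

10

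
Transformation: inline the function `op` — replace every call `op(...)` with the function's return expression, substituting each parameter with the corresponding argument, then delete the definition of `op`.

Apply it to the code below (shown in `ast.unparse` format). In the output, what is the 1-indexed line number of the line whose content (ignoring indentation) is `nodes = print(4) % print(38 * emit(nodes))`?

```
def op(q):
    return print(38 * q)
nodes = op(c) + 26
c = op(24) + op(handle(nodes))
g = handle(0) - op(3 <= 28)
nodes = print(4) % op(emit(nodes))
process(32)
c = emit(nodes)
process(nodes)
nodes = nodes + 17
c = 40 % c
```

4

Transformed code:
nodes = print(38 * c) + 26
c = print(38 * 24) + print(38 * handle(nodes))
g = handle(0) - print(38 * (3 <= 28))
nodes = print(4) % print(38 * emit(nodes))
process(32)
c = emit(nodes)
process(nodes)
nodes = nodes + 17
c = 40 % c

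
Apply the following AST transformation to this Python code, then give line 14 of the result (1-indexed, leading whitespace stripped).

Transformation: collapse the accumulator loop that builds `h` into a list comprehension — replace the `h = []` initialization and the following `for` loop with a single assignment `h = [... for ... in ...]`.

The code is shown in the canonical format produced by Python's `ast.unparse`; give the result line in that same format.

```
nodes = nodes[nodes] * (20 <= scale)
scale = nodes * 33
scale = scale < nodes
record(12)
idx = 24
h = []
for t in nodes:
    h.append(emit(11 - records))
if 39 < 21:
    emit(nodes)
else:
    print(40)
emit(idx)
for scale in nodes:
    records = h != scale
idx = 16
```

idx = 16

Transformed code:
nodes = nodes[nodes] * (20 <= scale)
scale = nodes * 33
scale = scale < nodes
record(12)
idx = 24
h = [emit(11 - records) for t in nodes]
if 39 < 21:
    emit(nodes)
else:
    print(40)
emit(idx)
for scale in nodes:
    records = h != scale
idx = 16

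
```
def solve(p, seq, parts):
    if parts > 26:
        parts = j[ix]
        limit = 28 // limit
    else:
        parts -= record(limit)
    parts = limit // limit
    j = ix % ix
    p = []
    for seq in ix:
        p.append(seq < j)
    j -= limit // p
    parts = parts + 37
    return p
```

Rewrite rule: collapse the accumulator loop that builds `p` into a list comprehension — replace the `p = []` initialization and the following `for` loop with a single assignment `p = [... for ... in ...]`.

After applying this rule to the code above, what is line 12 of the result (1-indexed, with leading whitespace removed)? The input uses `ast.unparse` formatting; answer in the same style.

Transformed code:
def solve(p, seq, parts):
    if parts > 26:
        parts = j[ix]
        limit = 28 // limit
    else:
        parts -= record(limit)
    parts = limit // limit
    j = ix % ix
    p = [seq < j for seq in ix]
    j -= limit // p
    parts = parts + 37
    return p

return p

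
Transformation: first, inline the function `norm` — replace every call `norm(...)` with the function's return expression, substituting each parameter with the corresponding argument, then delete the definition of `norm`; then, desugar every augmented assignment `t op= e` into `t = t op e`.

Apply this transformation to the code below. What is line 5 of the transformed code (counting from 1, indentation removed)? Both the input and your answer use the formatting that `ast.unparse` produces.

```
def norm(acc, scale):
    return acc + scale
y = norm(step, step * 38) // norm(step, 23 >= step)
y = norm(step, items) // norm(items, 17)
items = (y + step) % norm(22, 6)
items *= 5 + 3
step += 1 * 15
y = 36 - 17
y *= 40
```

step = step + 1 * 15

Transformed code:
y = (step + step * 38) // (step + (23 >= step))
y = (step + items) // (items + 17)
items = (y + step) % (22 + 6)
items = items * (5 + 3)
step = step + 1 * 15
y = 36 - 17
y = y * 40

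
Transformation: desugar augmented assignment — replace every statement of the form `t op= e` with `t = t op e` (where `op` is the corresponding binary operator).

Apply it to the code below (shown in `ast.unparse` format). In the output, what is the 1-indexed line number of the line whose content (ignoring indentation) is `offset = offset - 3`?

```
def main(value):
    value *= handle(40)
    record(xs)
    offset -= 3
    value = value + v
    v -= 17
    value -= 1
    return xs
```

4

Transformed code:
def main(value):
    value = value * handle(40)
    record(xs)
    offset = offset - 3
    value = value + v
    v = v - 17
    value = value - 1
    return xs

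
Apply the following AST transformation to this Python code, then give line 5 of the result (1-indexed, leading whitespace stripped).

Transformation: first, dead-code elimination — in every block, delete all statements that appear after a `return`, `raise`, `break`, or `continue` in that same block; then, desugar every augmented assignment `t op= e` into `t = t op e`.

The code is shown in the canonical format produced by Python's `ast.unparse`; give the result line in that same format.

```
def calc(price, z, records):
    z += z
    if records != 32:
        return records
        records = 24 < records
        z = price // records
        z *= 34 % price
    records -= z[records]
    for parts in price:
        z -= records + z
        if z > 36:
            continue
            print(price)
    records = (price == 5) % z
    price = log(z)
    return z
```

records = records - z[records]

Transformed code:
def calc(price, z, records):
    z = z + z
    if records != 32:
        return records
    records = records - z[records]
    for parts in price:
        z = z - (records + z)
        if z > 36:
            continue
    records = (price == 5) % z
    price = log(z)
    return z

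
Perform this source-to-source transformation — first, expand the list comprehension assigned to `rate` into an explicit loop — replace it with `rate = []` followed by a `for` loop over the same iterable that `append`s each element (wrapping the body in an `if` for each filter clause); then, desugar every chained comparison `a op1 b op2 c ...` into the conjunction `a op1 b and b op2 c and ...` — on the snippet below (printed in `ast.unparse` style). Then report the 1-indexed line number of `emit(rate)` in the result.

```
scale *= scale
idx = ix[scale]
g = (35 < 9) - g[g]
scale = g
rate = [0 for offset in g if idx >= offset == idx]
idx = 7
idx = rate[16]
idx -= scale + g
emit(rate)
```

12

Transformed code:
scale *= scale
idx = ix[scale]
g = (35 < 9) - g[g]
scale = g
rate = []
for offset in g:
    if idx >= offset and offset == idx:
        rate.append(0)
idx = 7
idx = rate[16]
idx -= scale + g
emit(rate)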